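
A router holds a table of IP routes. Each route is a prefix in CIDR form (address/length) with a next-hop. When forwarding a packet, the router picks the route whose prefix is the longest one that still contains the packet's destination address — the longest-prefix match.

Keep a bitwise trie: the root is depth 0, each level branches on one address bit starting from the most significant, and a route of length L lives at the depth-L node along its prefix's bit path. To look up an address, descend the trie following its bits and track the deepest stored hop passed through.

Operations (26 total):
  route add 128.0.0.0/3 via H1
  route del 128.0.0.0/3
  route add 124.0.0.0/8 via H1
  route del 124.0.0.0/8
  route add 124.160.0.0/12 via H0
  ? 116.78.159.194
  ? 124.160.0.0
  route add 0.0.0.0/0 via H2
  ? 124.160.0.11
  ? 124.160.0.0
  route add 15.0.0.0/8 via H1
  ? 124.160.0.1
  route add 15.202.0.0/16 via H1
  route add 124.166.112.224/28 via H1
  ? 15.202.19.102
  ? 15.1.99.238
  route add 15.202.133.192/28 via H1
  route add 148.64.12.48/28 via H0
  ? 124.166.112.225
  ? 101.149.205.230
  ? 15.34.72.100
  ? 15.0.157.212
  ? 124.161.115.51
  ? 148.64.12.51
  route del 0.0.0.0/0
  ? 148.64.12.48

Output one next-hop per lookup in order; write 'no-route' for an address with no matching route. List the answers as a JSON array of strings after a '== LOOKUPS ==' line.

Trace:
  + 128.0.0.0/3 (H1) depth=3
  - 128.0.0.0/3 clear@3
  + 124.0.0.0/8 (H1) depth=8
  - 124.0.0.0/8 clear@8
  + 124.160.0.0/12 (H0) depth=12
  ? 116.78.159.194  path d0:-→d1:-→d2:-→d3:-→d4:-  best=no-route
  ? 124.160.0.0  path d0:-→d1:-→d2:-→d3:-→d4:-→d5:-→d6:-→d7:-→d8:-→d9:-→d10:-→d11:-→d12:H0  best=H0
  + 0.0.0.0/0 (H2) depth=0
  ? 124.160.0.11  path d0:H2→d1:-→d2:-→d3:-→d4:-→d5:-→d6:-→d7:-→d8:-→d9:-→d10:-→d11:-→d12:H0  best=H0
  ? 124.160.0.0  path d0:H2→d1:-→d2:-→d3:-→d4:-→d5:-→d6:-→d7:-→d8:-→d9:-→d10:-→d11:-→d12:H0  best=H0
  + 15.0.0.0/8 (H1) depth=8
  ? 124.160.0.1  path d0:H2→d1:-→d2:-→d3:-→d4:-→d5:-→d6:-→d7:-→d8:-→d9:-→d10:-→d11:-→d12:H0  best=H0
  + 15.202.0.0/16 (H1) depth=16
  + 124.166.112.224/28 (H1) depth=28
  ? 15.202.19.102  path d0:H2→d1:-→d2:-→d3:-→d4:-→d5:-→d6:-→d7:-→d8:H1→d9:-→d10:-→d11:-→d12:-→d13:-→d14:-→d15:-→d16:H1  best=H1
  ? 15.1.99.238  path d0:H2→d1:-→d2:-→d3:-→d4:-→d5:-→d6:-→d7:-→d8:H1  best=H1
  + 15.202.133.192/28 (H1) depth=28
  + 148.64.12.48/28 (H0) depth=28
  ? 124.166.112.225  path d0:H2→d1:-→d2:-→d3:-→d4:-→d5:-→d6:-→d7:-→d8:-→d9:-→d10:-→d11:-→d12:H0→d13:-→d14:-→d15:-→d16:-→d17:-→d18:-→d19:-→d20:-→d21:-→d22:-→d23:-→d24:-→d25:-→d26:-→d27:-→d28:H1  best=H1
  ? 101.149.205.230  path d0:H2→d1:-→d2:-→d3:-  best=H2
  ? 15.34.72.100  path d0:H2→d1:-→d2:-→d3:-→d4:-→d5:-→d6:-→d7:-→d8:H1  best=H1
  ? 15.0.157.212  path d0:H2→d1:-→d2:-→d3:-→d4:-→d5:-→d6:-→d7:-→d8:H1  best=H1
  ? 124.161.115.51  path d0:H2→d1:-→d2:-→d3:-→d4:-→d5:-→d6:-→d7:-→d8:-→d9:-→d10:-→d11:-→d12:H0→d13:-  best=H0
  ? 148.64.12.51  path d0:H2→d1:-→d2:-→d3:-→d4:-→d5:-→d6:-→d7:-→d8:-→d9:-→d10:-→d11:-→d12:-→d13:-→d14:-→d15:-→d16:-→d17:-→d18:-→d19:-→d20:-→d21:-→d22:-→d23:-→d24:-→d25:-→d26:-→d27:-→d28:H0  best=H0
  - 0.0.0.0/0 clear@0
  ? 148.64.12.48  path d0:-→d1:-→d2:-→d3:-→d4:-→d5:-→d6:-→d7:-→d8:-→d9:-→d10:-→d11:-→d12:-→d13:-→d14:-→d15:-→d16:-→d17:-→d18:-→d19:-→d20:-→d21:-→d22:-→d23:-→d24:-→d25:-→d26:-→d27:-→d28:H0  best=H0

== LOOKUPS ==
["no-route","H0","H0","H0","H0","H1","H1","H1","H2","H1","H1","H0","H0","H0"]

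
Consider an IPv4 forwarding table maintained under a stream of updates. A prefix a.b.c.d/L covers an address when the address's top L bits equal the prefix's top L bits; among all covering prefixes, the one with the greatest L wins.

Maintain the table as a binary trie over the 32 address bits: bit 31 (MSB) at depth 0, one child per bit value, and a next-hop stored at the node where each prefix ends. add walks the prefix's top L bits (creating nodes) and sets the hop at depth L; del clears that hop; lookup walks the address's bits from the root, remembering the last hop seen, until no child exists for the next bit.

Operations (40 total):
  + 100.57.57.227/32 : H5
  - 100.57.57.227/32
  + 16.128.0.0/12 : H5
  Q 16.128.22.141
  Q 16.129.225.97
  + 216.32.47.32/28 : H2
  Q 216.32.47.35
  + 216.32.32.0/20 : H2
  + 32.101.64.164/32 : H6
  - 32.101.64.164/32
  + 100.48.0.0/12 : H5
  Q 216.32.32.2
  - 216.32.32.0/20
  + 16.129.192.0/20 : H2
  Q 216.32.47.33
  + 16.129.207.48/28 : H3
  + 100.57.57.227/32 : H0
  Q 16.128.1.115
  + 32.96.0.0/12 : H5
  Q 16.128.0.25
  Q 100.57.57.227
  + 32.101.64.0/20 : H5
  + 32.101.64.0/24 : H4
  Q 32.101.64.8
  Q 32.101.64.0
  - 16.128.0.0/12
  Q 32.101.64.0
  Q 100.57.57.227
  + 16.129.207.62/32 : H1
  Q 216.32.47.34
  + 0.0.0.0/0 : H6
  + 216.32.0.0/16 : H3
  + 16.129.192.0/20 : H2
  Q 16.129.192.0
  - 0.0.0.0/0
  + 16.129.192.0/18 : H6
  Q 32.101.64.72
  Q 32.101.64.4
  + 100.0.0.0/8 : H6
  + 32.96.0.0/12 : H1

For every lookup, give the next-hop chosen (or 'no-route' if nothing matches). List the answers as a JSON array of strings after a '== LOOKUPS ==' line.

Trace:
  add 100.57.57.227/32 -> H5 at depth 32
  del 100.57.57.227/32 (clear depth 32)
  add 16.128.0.0/12 -> H5 at depth 12
  ? 16.128.22.141  path d0:-→d1:-→d2:-→d3:-→d4:-→d5:-→d6:-→d7:-→d8:-→d9:-→d10:-→d11:-→d12:H5  best=H5
  ? 16.129.225.97  path d0:-→d1:-→d2:-→d3:-→d4:-→d5:-→d6:-→d7:-→d8:-→d9:-→d10:-→d11:-→d12:H5  best=H5
  add 216.32.47.32/28 -> H2 at depth 28
  ? 216.32.47.35  path d0:-→d1:-→d2:-→d3:-→d4:-→d5:-→d6:-→d7:-→d8:-→d9:-→d10:-→d11:-→d12:-→d13:-→d14:-→d15:-→d16:-→d17:-→d18:-→d19:-→d20:-→d21:-→d22:-→d23:-→d24:-→d25:-→d26:-→d27:-→d28:H2  best=H2
  add 216.32.32.0/20 -> H2 at depth 20
  add 32.101.64.164/32 -> H6 at depth 32
  del 32.101.64.164/32 (clear depth 32)
  add 100.48.0.0/12 -> H5 at depth 12
  ? 216.32.32.2  path d0:-→d1:-→d2:-→d3:-→d4:-→d5:-→d6:-→d7:-→d8:-→d9:-→d10:-→d11:-→d12:-→d13:-→d14:-→d15:-→d16:-→d17:-→d18:-→d19:-→d20:H2  best=H2
  del 216.32.32.0/20 (clear depth 20)
  add 16.129.192.0/20 -> H2 at depth 20
  ? 216.32.47.33  path d0:-→d1:-→d2:-→d3:-→d4:-→d5:-→d6:-→d7:-→d8:-→d9:-→d10:-→d11:-→d12:-→d13:-→d14:-→d15:-→d16:-→d17:-→d18:-→d19:-→d20:-→d21:-→d22:-→d23:-→d24:-→d25:-→d26:-→d27:-→d28:H2  best=H2
  add 16.129.207.48/28 -> H3 at depth 28
  add 100.57.57.227/32 -> H0 at depth 32
  ? 16.128.1.115  path d0:-→d1:-→d2:-→d3:-→d4:-→d5:-→d6:-→d7:-→d8:-→d9:-→d10:-→d11:-→d12:H5→d13:-→d14:-→d15:-  best=H5
  add 32.96.0.0/12 -> H5 at depth 12
  ? 16.128.0.25  path d0:-→d1:-→d2:-→d3:-→d4:-→d5:-→d6:-→d7:-→d8:-→d9:-→d10:-→d11:-→d12:H5→d13:-→d14:-→d15:-  best=H5
  ? 100.57.57.227  path d0:-→d1:-→d2:-→d3:-→d4:-→d5:-→d6:-→d7:-→d8:-→d9:-→d10:-→d11:-→d12:H5→d13:-→d14:-→d15:-→d16:-→d17:-→d18:-→d19:-→d20:-→d21:-→d22:-→d23:-→d24:-→d25:-→d26:-→d27:-→d28:-→d29:-→d30:-→d31:-→d32:H0  best=H0
  add 32.101.64.0/20 -> H5 at depth 20
  add 32.101.64.0/24 -> H4 at depth 24
  ? 32.101.64.8  path d0:-→d1:-→d2:-→d3:-→d4:-→d5:-→d6:-→d7:-→d8:-→d9:-→d10:-→d11:-→d12:H5→d13:-→d14:-→d15:-→d16:-→d17:-→d18:-→d19:-→d20:H5→d21:-→d22:-→d23:-→d24:H4  best=H4
  ? 32.101.64.0  path d0:-→d1:-→d2:-→d3:-→d4:-→d5:-→d6:-→d7:-→d8:-→d9:-→d10:-→d11:-→d12:H5→d13:-→d14:-→d15:-→d16:-→d17:-→d18:-→d19:-→d20:H5→d21:-→d22:-→d23:-→d24:H4  best=H4
  del 16.128.0.0/12 (clear depth 12)
  ? 32.101.64.0  path d0:-→d1:-→d2:-→d3:-→d4:-→d5:-→d6:-→d7:-→d8:-→d9:-→d10:-→d11:-→d12:H5→d13:-→d14:-→d15:-→d16:-→d17:-→d18:-→d19:-→d20:H5→d21:-→d22:-→d23:-→d24:H4  best=H4
  ? 100.57.57.227  path d0:-→d1:-→d2:-→d3:-→d4:-→d5:-→d6:-→d7:-→d8:-→d9:-→d10:-→d11:-→d12:H5→d13:-→d14:-→d15:-→d16:-→d17:-→d18:-→d19:-→d20:-→d21:-→d22:-→d23:-→d24:-→d25:-→d26:-→d27:-→d28:-→d29:-→d30:-→d31:-→d32:H0  best=H0
  add 16.129.207.62/32 -> H1 at depth 32
  ? 216.32.47.34  path d0:-→d1:-→d2:-→d3:-→d4:-→d5:-→d6:-→d7:-→d8:-→d9:-→d10:-→d11:-→d12:-→d13:-→d14:-→d15:-→d16:-→d17:-→d18:-→d19:-→d20:-→d21:-→d22:-→d23:-→d24:-→d25:-→d26:-→d27:-→d28:H2  best=H2
  add 0.0.0.0/0 -> H6 at depth 0
  add 216.32.0.0/16 -> H3 at depth 16
  add 16.129.192.0/20 -> H2 at depth 20
  ? 16.129.192.0  path d0:H6→d1:-→d2:-→d3:-→d4:-→d5:-→d6:-→d7:-→d8:-→d9:-→d10:-→d11:-→d12:-→d13:-→d14:-→d15:-→d16:-→d17:-→d18:-→d19:-→d20:H2  best=H2
  del 0.0.0.0/0 (clear depth 0)
  add 16.129.192.0/18 -> H6 at depth 18
  ? 32.101.64.72  path d0:-→d1:-→d2:-→d3:-→d4:-→d5:-→d6:-→d7:-→d8:-→d9:-→d10:-→d11:-→d12:H5→d13:-→d14:-→d15:-→d16:-→d17:-→d18:-→d19:-→d20:H5→d21:-→d22:-→d23:-→d24:H4  best=H4
  ? 32.101.64.4  path d0:-→d1:-→d2:-→d3:-→d4:-→d5:-→d6:-→d7:-→d8:-→d9:-→d10:-→d11:-→d12:H5→d13:-→d14:-→d15:-→d16:-→d17:-→d18:-→d19:-→d20:H5→d21:-→d22:-→d23:-→d24:H4  best=H4
  add 100.0.0.0/8 -> H6 at depth 8
  add 32.96.0.0/12 -> H1 at depth 12

== LOOKUPS ==
["H5","H5","H2","H2","H2","H5","H5","H0","H4","H4","H4","H0","H2","H2","H4","H4"]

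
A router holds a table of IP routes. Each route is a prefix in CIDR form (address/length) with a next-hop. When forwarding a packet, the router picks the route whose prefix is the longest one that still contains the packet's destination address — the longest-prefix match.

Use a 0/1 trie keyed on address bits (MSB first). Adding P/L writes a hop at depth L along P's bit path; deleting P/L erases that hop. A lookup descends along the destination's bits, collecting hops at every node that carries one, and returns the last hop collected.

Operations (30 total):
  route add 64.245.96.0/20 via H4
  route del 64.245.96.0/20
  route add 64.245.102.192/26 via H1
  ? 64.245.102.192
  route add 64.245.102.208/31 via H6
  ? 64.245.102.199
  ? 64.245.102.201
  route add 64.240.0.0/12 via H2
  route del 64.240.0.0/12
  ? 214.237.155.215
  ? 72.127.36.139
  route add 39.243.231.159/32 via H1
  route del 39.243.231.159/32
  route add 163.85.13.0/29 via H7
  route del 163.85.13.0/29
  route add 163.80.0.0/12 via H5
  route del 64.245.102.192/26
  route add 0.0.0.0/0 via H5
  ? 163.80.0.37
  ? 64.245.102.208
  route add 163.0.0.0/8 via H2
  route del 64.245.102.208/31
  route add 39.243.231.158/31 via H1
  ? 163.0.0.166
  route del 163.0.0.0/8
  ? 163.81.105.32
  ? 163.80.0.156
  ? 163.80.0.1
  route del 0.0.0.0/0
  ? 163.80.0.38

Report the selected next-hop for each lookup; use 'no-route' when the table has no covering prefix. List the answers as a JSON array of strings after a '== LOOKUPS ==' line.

Process each operation:
  add 64.245.96.0/20 -> H4 at depth 20
  - 64.245.96.0/20 clear@20
  add 64.245.102.192/26 -> H1 at depth 26
  Q 64.245.102.192: descend 01000000111101010110011011 ; hops seen [H1] ; pick H1
  add 64.245.102.208/31 -> H6 at depth 31
  Q 64.245.102.199: descend 010000001111010101100110110 ; hops seen [H1] ; pick H1
  Q 64.245.102.201: descend 010000001111010101100110110 ; hops seen [H1] ; pick H1
  add 64.240.0.0/12 -> H2 at depth 12
  - 64.240.0.0/12 clear@12
  Q 214.237.155.215: descend ε ; hops seen [∅] ; pick no-route
  Q 72.127.36.139: descend 0100 ; hops seen [∅] ; pick no-route
  add 39.243.231.159/32 -> H1 at depth 32
  - 39.243.231.159/32 clear@32
  add 163.85.13.0/29 -> H7 at depth 29
  - 163.85.13.0/29 clear@29
  add 163.80.0.0/12 -> H5 at depth 12
  - 64.245.102.192/26 clear@26
  add 0.0.0.0/0 -> H5 at depth 0
  Q 163.80.0.37: descend 1010001101010 ; hops seen [H5,H5] ; pick H5
  Q 64.245.102.208: descend 0100000011110101011001101101000 ; hops seen [H5,H6] ; pick H6
  add 163.0.0.0/8 -> H2 at depth 8
  - 64.245.102.208/31 clear@31
  add 39.243.231.158/31 -> H1 at depth 31
  Q 163.0.0.166: descend 101000110 ; hops seen [H5,H2] ; pick H2
  - 163.0.0.0/8 clear@8
  Q 163.81.105.32: descend 1010001101010 ; hops seen [H5,H5] ; pick H5
  Q 163.80.0.156: descend 1010001101010 ; hops seen [H5,H5] ; pick H5
  Q 163.80.0.1: descend 1010001101010 ; hops seen [H5,H5] ; pick H5
  - 0.0.0.0/0 clear@0
  Q 163.80.0.38: descend 1010001101010 ; hops seen [H5] ; pick H5

== LOOKUPS ==
["H1","H1","H1","no-route","no-route","H5","H6","H2","H5","H5","H5","H5"]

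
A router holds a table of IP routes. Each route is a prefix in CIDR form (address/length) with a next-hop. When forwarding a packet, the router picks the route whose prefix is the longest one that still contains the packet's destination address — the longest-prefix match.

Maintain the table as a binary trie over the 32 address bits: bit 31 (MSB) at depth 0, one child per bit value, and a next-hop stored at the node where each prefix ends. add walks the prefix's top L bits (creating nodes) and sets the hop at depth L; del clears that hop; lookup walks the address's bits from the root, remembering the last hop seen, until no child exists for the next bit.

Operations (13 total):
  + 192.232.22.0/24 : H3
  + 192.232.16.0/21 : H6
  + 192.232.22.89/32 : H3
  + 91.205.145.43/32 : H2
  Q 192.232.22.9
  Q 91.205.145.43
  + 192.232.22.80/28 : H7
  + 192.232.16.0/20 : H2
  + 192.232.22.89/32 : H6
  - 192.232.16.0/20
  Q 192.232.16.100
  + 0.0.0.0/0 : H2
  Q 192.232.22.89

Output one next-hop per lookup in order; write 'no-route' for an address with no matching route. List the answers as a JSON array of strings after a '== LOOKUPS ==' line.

Trace:
  add 192.232.22.0/24 -> H3 at depth 24
  add 192.232.16.0/21 -> H6 at depth 21
  add 192.232.22.89/32 -> H3 at depth 32
  add 91.205.145.43/32 -> H2 at depth 32
  lookup 192.232.22.9: bits 1100000011101000000101100 walk d0:-→d1:-→d2:-→d3:-→d4:-→d5:-→d6:-→d7:-→d8:-→d9:-→d10:-→d11:-→d12:-→d13:-→d14:-→d15:-→d16:-→d17:-→d18:-→d19:-→d20:-→d21:H6→d22:-→d23:-→d24:H3→d25:- -> H3
  lookup 91.205.145.43: bits 01011011110011011001000100101011 walk d0:-→d1:-→d2:-→d3:-→d4:-→d5:-→d6:-→d7:-→d8:-→d9:-→d10:-→d11:-→d12:-→d13:-→d14:-→d15:-→d16:-→d17:-→d18:-→d19:-→d20:-→d21:-→d22:-→d23:-→d24:-→d25:-→d26:-→d27:-→d28:-→d29:-→d30:-→d31:-→d32:H2 -> H2
  add 192.232.22.80/28 -> H7 at depth 28
  add 192.232.16.0/20 -> H2 at depth 20
  add 192.232.22.89/32 -> H6 at depth 32
  - 192.232.16.0/20 clear@20
  lookup 192.232.16.100: bits 110000001110100000010 walk d0:-→d1:-→d2:-→d3:-→d4:-→d5:-→d6:-→d7:-→d8:-→d9:-→d10:-→d11:-→d12:-→d13:-→d14:-→d15:-→d16:-→d17:-→d18:-→d19:-→d20:-→d21:H6 -> H6
  add 0.0.0.0/0 -> H2 at depth 0
  lookup 192.232.22.89: bits 11000000111010000001011001011001 walk d0:H2→d1:-→d2:-→d3:-→d4:-→d5:-→d6:-→d7:-→d8:-→d9:-→d10:-→d11:-→d12:-→d13:-→d14:-→d15:-→d16:-→d17:-→d18:-→d19:-→d20:-→d21:H6→d22:-→d23:-→d24:H3→d25:-→d26:-→d27:-→d28:H7→d29:-→d30:-→d31:-→d32:H6 -> H6

== LOOKUPS ==
["H3","H2","H6","H6"]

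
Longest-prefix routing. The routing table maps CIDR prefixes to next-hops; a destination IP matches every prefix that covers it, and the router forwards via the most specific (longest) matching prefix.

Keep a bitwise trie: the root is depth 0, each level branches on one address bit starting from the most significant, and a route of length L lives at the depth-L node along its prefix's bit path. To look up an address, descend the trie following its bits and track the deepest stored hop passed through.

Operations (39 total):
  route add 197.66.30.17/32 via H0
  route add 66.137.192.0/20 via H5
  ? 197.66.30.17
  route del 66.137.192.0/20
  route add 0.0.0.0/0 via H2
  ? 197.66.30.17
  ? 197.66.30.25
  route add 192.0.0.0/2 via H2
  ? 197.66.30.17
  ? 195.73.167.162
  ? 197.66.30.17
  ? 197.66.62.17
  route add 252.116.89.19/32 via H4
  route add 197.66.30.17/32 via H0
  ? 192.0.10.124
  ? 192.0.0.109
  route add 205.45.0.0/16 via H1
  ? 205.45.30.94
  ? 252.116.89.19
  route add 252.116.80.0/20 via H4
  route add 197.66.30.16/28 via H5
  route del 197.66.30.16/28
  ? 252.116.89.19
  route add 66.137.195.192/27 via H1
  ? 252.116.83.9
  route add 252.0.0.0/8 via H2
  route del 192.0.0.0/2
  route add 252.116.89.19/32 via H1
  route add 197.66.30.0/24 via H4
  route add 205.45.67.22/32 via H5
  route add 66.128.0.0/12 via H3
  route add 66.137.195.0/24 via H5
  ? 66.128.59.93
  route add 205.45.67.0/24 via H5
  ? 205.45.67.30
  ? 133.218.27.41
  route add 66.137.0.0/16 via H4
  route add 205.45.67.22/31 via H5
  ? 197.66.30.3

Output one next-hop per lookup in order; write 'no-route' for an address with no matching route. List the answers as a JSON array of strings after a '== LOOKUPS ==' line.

Apply in order:
  add 197.66.30.17/32 -> H0 at depth 32
  add 66.137.192.0/20 -> H5 at depth 20
  Q 197.66.30.17: descend 11000101010000100001111000010001 ; hops seen [H0] ; pick H0
  - 66.137.192.0/20 clear@20
  add 0.0.0.0/0 -> H2 at depth 0
  Q 197.66.30.17: descend 11000101010000100001111000010001 ; hops seen [H2,H0] ; pick H0
  Q 197.66.30.25: descend 1100010101000010000111100001 ; hops seen [H2] ; pick H2
  add 192.0.0.0/2 -> H2 at depth 2
  Q 197.66.30.17: descend 11000101010000100001111000010001 ; hops seen [H2,H2,H0] ; pick H0
  Q 195.73.167.162: descend 11000 ; hops seen [H2,H2] ; pick H2
  Q 197.66.30.17: descend 11000101010000100001111000010001 ; hops seen [H2,H2,H0] ; pick H0
  Q 197.66.62.17: descend 110001010100001000 ; hops seen [H2,H2] ; pick H2
  add 252.116.89.19/32 -> H4 at depth 32
  add 197.66.30.17/32 -> H0 at depth 32
  Q 192.0.10.124: descend 11000 ; hops seen [H2,H2] ; pick H2
  Q 192.0.0.109: descend 11000 ; hops seen [H2,H2] ; pick H2
  add 205.45.0.0/16 -> H1 at depth 16
  Q 205.45.30.94: descend 1100110100101101 ; hops seen [H2,H2,H1] ; pick H1
  Q 252.116.89.19: descend 11111100011101000101100100010011 ; hops seen [H2,H2,H4] ; pick H4
  add 252.116.80.0/20 -> H4 at depth 20
  add 197.66.30.16/28 -> H5 at depth 28
  - 197.66.30.16/28 clear@28
  Q 252.116.89.19: descend 11111100011101000101100100010011 ; hops seen [H2,H2,H4,H4] ; pick H4
  add 66.137.195.192/27 -> H1 at depth 27
  Q 252.116.83.9: descend 11111100011101000101 ; hops seen [H2,H2,H4] ; pick H4
  add 252.0.0.0/8 -> H2 at depth 8
  - 192.0.0.0/2 clear@2
  add 252.116.89.19/32 -> H1 at depth 32
  add 197.66.30.0/24 -> H4 at depth 24
  add 205.45.67.22/32 -> H5 at depth 32
  add 66.128.0.0/12 -> H3 at depth 12
  add 66.137.195.0/24 -> H5 at depth 24
  Q 66.128.59.93: descend 010000101000 ; hops seen [H2,H3] ; pick H3
  add 205.45.67.0/24 -> H5 at depth 24
  Q 205.45.67.30: descend 1100110100101101010000110001 ; hops seen [H2,H1,H5] ; pick H5
  Q 133.218.27.41: descend 1 ; hops seen [H2] ; pick H2
  add 66.137.0.0/16 -> H4 at depth 16
  add 205.45.67.22/31 -> H5 at depth 31
  Q 197.66.30.3: descend 110001010100001000011110000 ; hops seen [H2,H4] ; pick H4

== LOOKUPS ==
["H0","H0","H2","H0","H2","H0","H2","H2","H2","H1","H4","H4","H4","H3","H5","H2","H4"]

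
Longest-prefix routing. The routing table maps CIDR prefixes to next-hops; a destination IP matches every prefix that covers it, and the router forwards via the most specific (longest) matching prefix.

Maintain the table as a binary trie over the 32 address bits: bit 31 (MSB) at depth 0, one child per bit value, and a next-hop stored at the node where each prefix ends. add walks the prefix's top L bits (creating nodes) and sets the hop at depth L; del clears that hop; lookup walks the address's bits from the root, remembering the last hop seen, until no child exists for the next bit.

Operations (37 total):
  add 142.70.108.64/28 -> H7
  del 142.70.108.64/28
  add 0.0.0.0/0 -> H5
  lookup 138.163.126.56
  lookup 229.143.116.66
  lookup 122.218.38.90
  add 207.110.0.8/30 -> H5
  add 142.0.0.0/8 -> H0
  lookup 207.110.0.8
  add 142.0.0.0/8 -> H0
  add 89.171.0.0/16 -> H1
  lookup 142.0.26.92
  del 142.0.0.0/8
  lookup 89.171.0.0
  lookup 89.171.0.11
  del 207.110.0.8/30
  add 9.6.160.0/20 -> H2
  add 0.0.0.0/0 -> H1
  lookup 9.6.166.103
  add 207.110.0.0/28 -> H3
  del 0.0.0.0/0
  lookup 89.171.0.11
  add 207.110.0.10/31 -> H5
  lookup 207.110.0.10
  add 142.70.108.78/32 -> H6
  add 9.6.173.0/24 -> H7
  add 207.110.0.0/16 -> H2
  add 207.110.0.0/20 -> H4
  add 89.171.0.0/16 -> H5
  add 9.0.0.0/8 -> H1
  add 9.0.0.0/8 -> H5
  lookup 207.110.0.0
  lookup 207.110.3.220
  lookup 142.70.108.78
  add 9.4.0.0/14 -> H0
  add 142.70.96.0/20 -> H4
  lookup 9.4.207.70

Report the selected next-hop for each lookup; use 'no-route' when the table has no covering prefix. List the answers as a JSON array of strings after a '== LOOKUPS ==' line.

Trace:
  + 142.70.108.64/28 (H7) depth=28
  del 142.70.108.64/28 (clear depth 28)
  + 0.0.0.0/0 (H5) depth=0
  ? 138.163.126.56  path d0:H5→d1:-→d2:-→d3:-→d4:-→d5:-  best=H5
  ? 229.143.116.66  path d0:H5→d1:-  best=H5
  ? 122.218.38.90  path d0:H5  best=H5
  + 207.110.0.8/30 (H5) depth=30
  + 142.0.0.0/8 (H0) depth=8
  ? 207.110.0.8  path d0:H5→d1:-→d2:-→d3:-→d4:-→d5:-→d6:-→d7:-→d8:-→d9:-→d10:-→d11:-→d12:-→d13:-→d14:-→d15:-→d16:-→d17:-→d18:-→d19:-→d20:-→d21:-→d22:-→d23:-→d24:-→d25:-→d26:-→d27:-→d28:-→d29:-→d30:H5  best=H5
  + 142.0.0.0/8 (H0) depth=8
  + 89.171.0.0/16 (H1) depth=16
  ? 142.0.26.92  path d0:H5→d1:-→d2:-→d3:-→d4:-→d5:-→d6:-→d7:-→d8:H0→d9:-  best=H0
  del 142.0.0.0/8 (clear depth 8)
  ? 89.171.0.0  path d0:H5→d1:-→d2:-→d3:-→d4:-→d5:-→d6:-→d7:-→d8:-→d9:-→d10:-→d11:-→d12:-→d13:-→d14:-→d15:-→d16:H1  best=H1
  ? 89.171.0.11  path d0:H5→d1:-→d2:-→d3:-→d4:-→d5:-→d6:-→d7:-→d8:-→d9:-→d10:-→d11:-→d12:-→d13:-→d14:-→d15:-→d16:H1  best=H1
  del 207.110.0.8/30 (clear depth 30)
  + 9.6.160.0/20 (H2) depth=20
  + 0.0.0.0/0 (H1) depth=0
  ? 9.6.166.103  path d0:H1→d1:-→d2:-→d3:-→d4:-→d5:-→d6:-→d7:-→d8:-→d9:-→d10:-→d11:-→d12:-→d13:-→d14:-→d15:-→d16:-→d17:-→d18:-→d19:-→d20:H2  best=H2
  + 207.110.0.0/28 (H3) depth=28
  del 0.0.0.0/0 (clear depth 0)
  ? 89.171.0.11  path d0:-→d1:-→d2:-→d3:-→d4:-→d5:-→d6:-→d7:-→d8:-→d9:-→d10:-→d11:-→d12:-→d13:-→d14:-→d15:-→d16:H1  best=H1
  + 207.110.0.10/31 (H5) depth=31
  ? 207.110.0.10  path d0:-→d1:-→d2:-→d3:-→d4:-→d5:-→d6:-→d7:-→d8:-→d9:-→d10:-→d11:-→d12:-→d13:-→d14:-→d15:-→d16:-→d17:-→d18:-→d19:-→d20:-→d21:-→d22:-→d23:-→d24:-→d25:-→d26:-→d27:-→d28:H3→d29:-→d30:-→d31:H5  best=H5
  + 142.70.108.78/32 (H6) depth=32
  + 9.6.173.0/24 (H7) depth=24
  + 207.110.0.0/16 (H2) depth=16
  + 207.110.0.0/20 (H4) depth=20
  + 89.171.0.0/16 (H5) depth=16
  + 9.0.0.0/8 (H1) depth=8
  + 9.0.0.0/8 (H5) depth=8
  ? 207.110.0.0  path d0:-→d1:-→d2:-→d3:-→d4:-→d5:-→d6:-→d7:-→d8:-→d9:-→d10:-→d11:-→d12:-→d13:-→d14:-→d15:-→d16:H2→d17:-→d18:-→d19:-→d20:H4→d21:-→d22:-→d23:-→d24:-→d25:-→d26:-→d27:-→d28:H3  best=H3
  ? 207.110.3.220  path d0:-→d1:-→d2:-→d3:-→d4:-→d5:-→d6:-→d7:-→d8:-→d9:-→d10:-→d11:-→d12:-→d13:-→d14:-→d15:-→d16:H2→d17:-→d18:-→d19:-→d20:H4→d21:-→d22:-  best=H4
  ? 142.70.108.78  path d0:-→d1:-→d2:-→d3:-→d4:-→d5:-→d6:-→d7:-→d8:-→d9:-→d10:-→d11:-→d12:-→d13:-→d14:-→d15:-→d16:-→d17:-→d18:-→d19:-→d20:-→d21:-→d22:-→d23:-→d24:-→d25:-→d26:-→d27:-→d28:-→d29:-→d30:-→d31:-→d32:H6  best=H6
  + 9.4.0.0/14 (H0) depth=14
  + 142.70.96.0/20 (H4) depth=20
  ? 9.4.207.70  path d0:-→d1:-→d2:-→d3:-→d4:-→d5:-→d6:-→d7:-→d8:H5→d9:-→d10:-→d11:-→d12:-→d13:-→d14:H0  best=H0

== LOOKUPS ==
["H5","H5","H5","H5","H0","H1","H1","H2","H1","H5","H3","H4","H6","H0"]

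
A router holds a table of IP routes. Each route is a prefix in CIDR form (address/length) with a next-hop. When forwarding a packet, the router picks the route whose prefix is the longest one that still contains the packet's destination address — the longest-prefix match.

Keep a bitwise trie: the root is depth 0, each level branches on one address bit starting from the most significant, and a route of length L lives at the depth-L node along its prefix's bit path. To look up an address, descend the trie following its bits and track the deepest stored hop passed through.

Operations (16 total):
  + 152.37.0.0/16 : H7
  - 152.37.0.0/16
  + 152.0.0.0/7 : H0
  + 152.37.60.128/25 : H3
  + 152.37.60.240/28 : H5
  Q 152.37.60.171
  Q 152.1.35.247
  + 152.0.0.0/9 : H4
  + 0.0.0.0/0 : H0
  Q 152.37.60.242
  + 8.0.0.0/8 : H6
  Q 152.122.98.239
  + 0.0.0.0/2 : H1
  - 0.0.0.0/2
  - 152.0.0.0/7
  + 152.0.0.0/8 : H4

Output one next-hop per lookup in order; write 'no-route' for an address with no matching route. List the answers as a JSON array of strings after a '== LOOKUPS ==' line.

Apply in order:
  add 152.37.0.0/16 -> H7 at depth 16
  - 152.37.0.0/16 clear@16
  add 152.0.0.0/7 -> H0 at depth 7
  add 152.37.60.128/25 -> H3 at depth 25
  add 152.37.60.240/28 -> H5 at depth 28
  lookup 152.37.60.171: bits 1001100000100101001111001 walk d0:-→d1:-→d2:-→d3:-→d4:-→d5:-→d6:-→d7:H0→d8:-→d9:-→d10:-→d11:-→d12:-→d13:-→d14:-→d15:-→d16:-→d17:-→d18:-→d19:-→d20:-→d21:-→d22:-→d23:-→d24:-→d25:H3 -> H3
  lookup 152.1.35.247: bits 1001100000 walk d0:-→d1:-→d2:-→d3:-→d4:-→d5:-→d6:-→d7:H0→d8:-→d9:-→d10:- -> H0
  add 152.0.0.0/9 -> H4 at depth 9
  add 0.0.0.0/0 -> H0 at depth 0
  lookup 152.37.60.242: bits 1001100000100101001111001111 walk d0:H0→d1:-→d2:-→d3:-→d4:-→d5:-→d6:-→d7:H0→d8:-→d9:H4→d10:-→d11:-→d12:-→d13:-→d14:-→d15:-→d16:-→d17:-→d18:-→d19:-→d20:-→d21:-→d22:-→d23:-→d24:-→d25:H3→d26:-→d27:-→d28:H5 -> H5
  add 8.0.0.0/8 -> H6 at depth 8
  lookup 152.122.98.239: bits 100110000 walk d0:H0→d1:-→d2:-→d3:-→d4:-→d5:-→d6:-→d7:H0→d8:-→d9:H4 -> H4
  add 0.0.0.0/2 -> H1 at depth 2
  - 0.0.0.0/2 clear@2
  - 152.0.0.0/7 clear@7
  add 152.0.0.0/8 -> H4 at depth 8

== LOOKUPS ==
["H3","H0","H5","H4"]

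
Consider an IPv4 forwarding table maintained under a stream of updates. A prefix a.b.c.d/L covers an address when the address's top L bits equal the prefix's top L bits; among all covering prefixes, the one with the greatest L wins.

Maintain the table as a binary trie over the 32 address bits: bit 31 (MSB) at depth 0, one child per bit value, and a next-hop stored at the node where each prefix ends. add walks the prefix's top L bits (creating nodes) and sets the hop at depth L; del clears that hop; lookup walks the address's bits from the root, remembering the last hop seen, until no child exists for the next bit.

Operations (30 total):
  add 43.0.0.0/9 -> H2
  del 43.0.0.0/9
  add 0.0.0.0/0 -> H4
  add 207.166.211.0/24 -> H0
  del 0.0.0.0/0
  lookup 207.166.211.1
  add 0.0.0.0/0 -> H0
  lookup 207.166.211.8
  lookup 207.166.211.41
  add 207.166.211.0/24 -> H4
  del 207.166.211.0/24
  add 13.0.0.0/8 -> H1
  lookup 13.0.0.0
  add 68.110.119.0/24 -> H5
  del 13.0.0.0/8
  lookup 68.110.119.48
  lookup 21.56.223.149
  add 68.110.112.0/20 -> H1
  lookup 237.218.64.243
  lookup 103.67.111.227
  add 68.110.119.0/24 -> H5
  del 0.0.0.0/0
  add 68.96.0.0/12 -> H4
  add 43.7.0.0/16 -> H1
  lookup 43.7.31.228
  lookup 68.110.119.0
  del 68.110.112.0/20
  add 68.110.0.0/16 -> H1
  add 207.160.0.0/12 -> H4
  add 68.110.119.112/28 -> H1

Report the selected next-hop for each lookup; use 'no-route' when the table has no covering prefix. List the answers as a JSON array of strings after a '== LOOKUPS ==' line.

Trace:
  add 43.0.0.0/9 -> H2 at depth 9
  - 43.0.0.0/9 clear@9
  add 0.0.0.0/0 -> H4 at depth 0
  add 207.166.211.0/24 -> H0 at depth 24
  - 0.0.0.0/0 clear@0
  ? 207.166.211.1  path d0:-→d1:-→d2:-→d3:-→d4:-→d5:-→d6:-→d7:-→d8:-→d9:-→d10:-→d11:-→d12:-→d13:-→d14:-→d15:-→d16:-→d17:-→d18:-→d19:-→d20:-→d21:-→d22:-→d23:-→d24:H0  best=H0
  add 0.0.0.0/0 -> H0 at depth 0
  ? 207.166.211.8  path d0:H0→d1:-→d2:-→d3:-→d4:-→d5:-→d6:-→d7:-→d8:-→d9:-→d10:-→d11:-→d12:-→d13:-→d14:-→d15:-→d16:-→d17:-→d18:-→d19:-→d20:-→d21:-→d22:-→d23:-→d24:H0  best=H0
  ? 207.166.211.41  path d0:H0→d1:-→d2:-→d3:-→d4:-→d5:-→d6:-→d7:-→d8:-→d9:-→d10:-→d11:-→d12:-→d13:-→d14:-→d15:-→d16:-→d17:-→d18:-→d19:-→d20:-→d21:-→d22:-→d23:-→d24:H0  best=H0
  add 207.166.211.0/24 -> H4 at depth 24
  - 207.166.211.0/24 clear@24
  add 13.0.0.0/8 -> H1 at depth 8
  ? 13.0.0.0  path d0:H0→d1:-→d2:-→d3:-→d4:-→d5:-→d6:-→d7:-→d8:H1  best=H1
  add 68.110.119.0/24 -> H5 at depth 24
  - 13.0.0.0/8 clear@8
  ? 68.110.119.48  path d0:H0→d1:-→d2:-→d3:-→d4:-→d5:-→d6:-→d7:-→d8:-→d9:-→d10:-→d11:-→d12:-→d13:-→d14:-→d15:-→d16:-→d17:-→d18:-→d19:-→d20:-→d21:-→d22:-→d23:-→d24:H5  best=H5
  ? 21.56.223.149  path d0:H0→d1:-→d2:-→d3:-  best=H0
  add 68.110.112.0/20 -> H1 at depth 20
  ? 237.218.64.243  path d0:H0→d1:-→d2:-  best=H0
  ? 103.67.111.227  path d0:H0→d1:-→d2:-  best=H0
  add 68.110.119.0/24 -> H5 at depth 24
  - 0.0.0.0/0 clear@0
  add 68.96.0.0/12 -> H4 at depth 12
  add 43.7.0.0/16 -> H1 at depth 16
  ? 43.7.31.228  path d0:-→d1:-→d2:-→d3:-→d4:-→d5:-→d6:-→d7:-→d8:-→d9:-→d10:-→d11:-→d12:-→d13:-→d14:-→d15:-→d16:H1  best=H1
  ? 68.110.119.0  path d0:-→d1:-→d2:-→d3:-→d4:-→d5:-→d6:-→d7:-→d8:-→d9:-→d10:-→d11:-→d12:H4→d13:-→d14:-→d15:-→d16:-→d17:-→d18:-→d19:-→d20:H1→d21:-→d22:-→d23:-→d24:H5  best=H5
  - 68.110.112.0/20 clear@20
  add 68.110.0.0/16 -> H1 at depth 16
  add 207.160.0.0/12 -> H4 at depth 12
  add 68.110.119.112/28 -> H1 at depth 28

== LOOKUPS ==
["H0","H0","H0","H1","H5","H0","H0","H0","H1","H5"]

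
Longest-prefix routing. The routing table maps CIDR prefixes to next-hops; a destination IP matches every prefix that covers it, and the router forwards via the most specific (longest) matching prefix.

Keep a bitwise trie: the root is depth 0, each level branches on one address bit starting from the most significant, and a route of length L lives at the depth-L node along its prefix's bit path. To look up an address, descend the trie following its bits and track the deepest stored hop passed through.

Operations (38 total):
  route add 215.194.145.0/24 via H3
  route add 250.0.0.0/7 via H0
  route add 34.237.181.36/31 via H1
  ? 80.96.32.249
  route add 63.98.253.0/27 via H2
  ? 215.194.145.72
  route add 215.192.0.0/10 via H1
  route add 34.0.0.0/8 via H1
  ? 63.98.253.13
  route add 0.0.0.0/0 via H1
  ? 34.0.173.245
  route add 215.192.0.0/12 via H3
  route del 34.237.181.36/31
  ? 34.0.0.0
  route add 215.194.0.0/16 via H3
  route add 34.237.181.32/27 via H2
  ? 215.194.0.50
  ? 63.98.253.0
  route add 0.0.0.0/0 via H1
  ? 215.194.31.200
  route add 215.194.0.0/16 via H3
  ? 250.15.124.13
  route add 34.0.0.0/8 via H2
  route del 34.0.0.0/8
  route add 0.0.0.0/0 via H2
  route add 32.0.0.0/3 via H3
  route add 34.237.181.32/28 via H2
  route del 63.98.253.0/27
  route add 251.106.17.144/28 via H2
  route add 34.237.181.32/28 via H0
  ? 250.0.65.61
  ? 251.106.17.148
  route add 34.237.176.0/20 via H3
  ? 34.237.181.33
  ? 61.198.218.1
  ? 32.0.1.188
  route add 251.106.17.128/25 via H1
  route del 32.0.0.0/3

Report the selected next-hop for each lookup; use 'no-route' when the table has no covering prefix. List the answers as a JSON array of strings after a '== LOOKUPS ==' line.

Process each operation:
  + 215.194.145.0/24 (H3) depth=24
  + 250.0.0.0/7 (H0) depth=7
  + 34.237.181.36/31 (H1) depth=31
  ? 80.96.32.249  path d0:-→d1:-  best=no-route
  + 63.98.253.0/27 (H2) depth=27
  ? 215.194.145.72  path d0:-→d1:-→d2:-→d3:-→d4:-→d5:-→d6:-→d7:-→d8:-→d9:-→d10:-→d11:-→d12:-→d13:-→d14:-→d15:-→d16:-→d17:-→d18:-→d19:-→d20:-→d21:-→d22:-→d23:-→d24:H3  best=H3
  + 215.192.0.0/10 (H1) depth=10
  + 34.0.0.0/8 (H1) depth=8
  ? 63.98.253.13  path d0:-→d1:-→d2:-→d3:-→d4:-→d5:-→d6:-→d7:-→d8:-→d9:-→d10:-→d11:-→d12:-→d13:-→d14:-→d15:-→d16:-→d17:-→d18:-→d19:-→d20:-→d21:-→d22:-→d23:-→d24:-→d25:-→d26:-→d27:H2  best=H2
  + 0.0.0.0/0 (H1) depth=0
  ? 34.0.173.245  path d0:H1→d1:-→d2:-→d3:-→d4:-→d5:-→d6:-→d7:-→d8:H1  best=H1
  + 215.192.0.0/12 (H3) depth=12
  - 34.237.181.36/31 clear@31
  ? 34.0.0.0  path d0:H1→d1:-→d2:-→d3:-→d4:-→d5:-→d6:-→d7:-→d8:H1  best=H1
  + 215.194.0.0/16 (H3) depth=16
  + 34.237.181.32/27 (H2) depth=27
  ? 215.194.0.50  path d0:H1→d1:-→d2:-→d3:-→d4:-→d5:-→d6:-→d7:-→d8:-→d9:-→d10:H1→d11:-→d12:H3→d13:-→d14:-→d15:-→d16:H3  best=H3
  ? 63.98.253.0  path d0:H1→d1:-→d2:-→d3:-→d4:-→d5:-→d6:-→d7:-→d8:-→d9:-→d10:-→d11:-→d12:-→d13:-→d14:-→d15:-→d16:-→d17:-→d18:-→d19:-→d20:-→d21:-→d22:-→d23:-→d24:-→d25:-→d26:-→d27:H2  best=H2
  + 0.0.0.0/0 (H1) depth=0
  ? 215.194.31.200  path d0:H1→d1:-→d2:-→d3:-→d4:-→d5:-→d6:-→d7:-→d8:-→d9:-→d10:H1→d11:-→d12:H3→d13:-→d14:-→d15:-→d16:H3  best=H3
  + 215.194.0.0/16 (H3) depth=16
  ? 250.15.124.13  path d0:H1→d1:-→d2:-→d3:-→d4:-→d5:-→d6:-→d7:H0  best=H0
  + 34.0.0.0/8 (H2) depth=8
  - 34.0.0.0/8 clear@8
  + 0.0.0.0/0 (H2) depth=0
  + 32.0.0.0/3 (H3) depth=3
  + 34.237.181.32/28 (H2) depth=28
  - 63.98.253.0/27 clear@27
  + 251.106.17.144/28 (H2) depth=28
  + 34.237.181.32/28 (H0) depth=28
  ? 250.0.65.61  path d0:H2→d1:-→d2:-→d3:-→d4:-→d5:-→d6:-→d7:H0  best=H0
  ? 251.106.17.148  path d0:H2→d1:-→d2:-→d3:-→d4:-→d5:-→d6:-→d7:H0→d8:-→d9:-→d10:-→d11:-→d12:-→d13:-→d14:-→d15:-→d16:-→d17:-→d18:-→d19:-→d20:-→d21:-→d22:-→d23:-→d24:-→d25:-→d26:-→d27:-→d28:H2  best=H2
  + 34.237.176.0/20 (H3) depth=20
  ? 34.237.181.33  path d0:H2→d1:-→d2:-→d3:H3→d4:-→d5:-→d6:-→d7:-→d8:-→d9:-→d10:-→d11:-→d12:-→d13:-→d14:-→d15:-→d16:-→d17:-→d18:-→d19:-→d20:H3→d21:-→d22:-→d23:-→d24:-→d25:-→d26:-→d27:H2→d28:H0→d29:-  best=H0
  ? 61.198.218.1  path d0:H2→d1:-→d2:-→d3:H3→d4:-→d5:-→d6:-  best=H3
  ? 32.0.1.188  path d0:H2→d1:-→d2:-→d3:H3→d4:-→d5:-→d6:-  best=H3
  + 251.106.17.128/25 (H1) depth=25
  - 32.0.0.0/3 clear@3

== LOOKUPS ==
["no-route","H3","H2","H1","H1","H3","H2","H3","H0","H0","H2","H0","H3","H3"]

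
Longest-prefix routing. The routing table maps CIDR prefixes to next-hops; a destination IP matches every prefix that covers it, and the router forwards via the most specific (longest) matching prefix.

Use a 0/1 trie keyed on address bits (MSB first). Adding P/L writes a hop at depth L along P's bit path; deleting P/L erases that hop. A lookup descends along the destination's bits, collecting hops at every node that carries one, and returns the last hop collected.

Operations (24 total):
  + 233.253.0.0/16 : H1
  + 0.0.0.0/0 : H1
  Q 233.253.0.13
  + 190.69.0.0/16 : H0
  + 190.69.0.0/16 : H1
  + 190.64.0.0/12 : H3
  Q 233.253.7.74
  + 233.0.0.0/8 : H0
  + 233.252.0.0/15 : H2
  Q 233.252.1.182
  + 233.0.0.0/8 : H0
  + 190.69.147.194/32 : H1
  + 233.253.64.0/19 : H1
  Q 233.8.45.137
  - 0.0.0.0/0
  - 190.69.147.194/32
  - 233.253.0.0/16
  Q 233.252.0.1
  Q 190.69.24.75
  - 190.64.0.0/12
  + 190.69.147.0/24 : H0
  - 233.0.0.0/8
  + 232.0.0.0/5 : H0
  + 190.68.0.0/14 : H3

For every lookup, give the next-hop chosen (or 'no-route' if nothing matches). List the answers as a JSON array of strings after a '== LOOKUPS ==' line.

Apply in order:
  + 233.253.0.0/16 (H1) depth=16
  + 0.0.0.0/0 (H1) depth=0
  Q 233.253.0.13: descend 1110100111111101 ; hops seen [H1,H1] ; pick H1
  + 190.69.0.0/16 (H0) depth=16
  + 190.69.0.0/16 (H1) depth=16
  + 190.64.0.0/12 (H3) depth=12
  Q 233.253.7.74: descend 1110100111111101 ; hops seen [H1,H1] ; pick H1
  + 233.0.0.0/8 (H0) depth=8
  + 233.252.0.0/15 (H2) depth=15
  Q 233.252.1.182: descend 111010011111110 ; hops seen [H1,H0,H2] ; pick H2
  + 233.0.0.0/8 (H0) depth=8
  + 190.69.147.194/32 (H1) depth=32
  + 233.253.64.0/19 (H1) depth=19
  Q 233.8.45.137: descend 11101001 ; hops seen [H1,H0] ; pick H0
  del 0.0.0.0/0 (clear depth 0)
  del 190.69.147.194/32 (clear depth 32)
  del 233.253.0.0/16 (clear depth 16)
  Q 233.252.0.1: descend 111010011111110 ; hops seen [H0,H2] ; pick H2
  Q 190.69.24.75: descend 1011111001000101 ; hops seen [H3,H1] ; pick H1
  del 190.64.0.0/12 (clear depth 12)
  + 190.69.147.0/24 (H0) depth=24
  del 233.0.0.0/8 (clear depth 8)
  + 232.0.0.0/5 (H0) depth=5
  + 190.68.0.0/14 (H3) depth=14

== LOOKUPS ==
["H1","H1","H2","H0","H2","H1"]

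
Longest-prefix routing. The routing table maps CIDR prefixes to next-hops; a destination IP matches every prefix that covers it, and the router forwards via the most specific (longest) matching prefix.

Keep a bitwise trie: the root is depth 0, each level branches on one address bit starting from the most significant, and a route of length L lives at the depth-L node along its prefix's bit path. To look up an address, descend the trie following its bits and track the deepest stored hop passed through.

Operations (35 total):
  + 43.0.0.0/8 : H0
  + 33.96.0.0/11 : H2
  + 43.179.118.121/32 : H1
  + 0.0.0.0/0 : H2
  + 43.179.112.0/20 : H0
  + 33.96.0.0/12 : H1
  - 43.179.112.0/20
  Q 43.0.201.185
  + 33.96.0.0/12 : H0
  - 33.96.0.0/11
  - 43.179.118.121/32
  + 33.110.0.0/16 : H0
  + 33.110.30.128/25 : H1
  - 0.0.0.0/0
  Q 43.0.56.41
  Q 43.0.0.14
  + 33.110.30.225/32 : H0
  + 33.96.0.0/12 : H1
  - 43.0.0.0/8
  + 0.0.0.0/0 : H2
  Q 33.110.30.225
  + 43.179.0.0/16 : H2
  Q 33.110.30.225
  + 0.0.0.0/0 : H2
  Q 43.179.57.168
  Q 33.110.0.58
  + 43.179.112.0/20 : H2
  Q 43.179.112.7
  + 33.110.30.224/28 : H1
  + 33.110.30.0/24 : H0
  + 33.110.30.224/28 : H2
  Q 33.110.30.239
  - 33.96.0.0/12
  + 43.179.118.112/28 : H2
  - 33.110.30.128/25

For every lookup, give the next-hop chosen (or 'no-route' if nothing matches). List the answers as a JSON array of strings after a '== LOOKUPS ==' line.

Apply in order:
  add 43.0.0.0/8 -> H0 at depth 8
  add 33.96.0.0/11 -> H2 at depth 11
  add 43.179.118.121/32 -> H1 at depth 32
  add 0.0.0.0/0 -> H2 at depth 0
  add 43.179.112.0/20 -> H0 at depth 20
  add 33.96.0.0/12 -> H1 at depth 12
  del 43.179.112.0/20 (clear depth 20)
  Q 43.0.201.185: descend 00101011 ; hops seen [H2,H0] ; pick H0
  add 33.96.0.0/12 -> H0 at depth 12
  del 33.96.0.0/11 (clear depth 11)
  del 43.179.118.121/32 (clear depth 32)
  add 33.110.0.0/16 -> H0 at depth 16
  add 33.110.30.128/25 -> H1 at depth 25
  del 0.0.0.0/0 (clear depth 0)
  Q 43.0.56.41: descend 00101011 ; hops seen [H0] ; pick H0
  Q 43.0.0.14: descend 00101011 ; hops seen [H0] ; pick H0
  add 33.110.30.225/32 -> H0 at depth 32
  add 33.96.0.0/12 -> H1 at depth 12
  del 43.0.0.0/8 (clear depth 8)
  add 0.0.0.0/0 -> H2 at depth 0
  Q 33.110.30.225: descend 00100001011011100001111011100001 ; hops seen [H2,H1,H0,H1,H0] ; pick H0
  add 43.179.0.0/16 -> H2 at depth 16
  Q 33.110.30.225: descend 00100001011011100001111011100001 ; hops seen [H2,H1,H0,H1,H0] ; pick H0
  add 0.0.0.0/0 -> H2 at depth 0
  Q 43.179.57.168: descend 00101011101100110 ; hops seen [H2,H2] ; pick H2
  Q 33.110.0.58: descend 0010000101101110000 ; hops seen [H2,H1,H0] ; pick H0
  add 43.179.112.0/20 -> H2 at depth 20
  Q 43.179.112.7: descend 001010111011001101110 ; hops seen [H2,H2,H2] ; pick H2
  add 33.110.30.224/28 -> H1 at depth 28
  add 33.110.30.0/24 -> H0 at depth 24
  add 33.110.30.224/28 -> H2 at depth 28
  Q 33.110.30.239: descend 0010000101101110000111101110 ; hops seen [H2,H1,H0,H0,H1,H2] ; pick H2
  del 33.96.0.0/12 (clear depth 12)
  add 43.179.118.112/28 -> H2 at depth 28
  del 33.110.30.128/25 (clear depth 25)

== LOOKUPS ==
["H0","H0","H0","H0","H0","H2","H0","H2","H2"]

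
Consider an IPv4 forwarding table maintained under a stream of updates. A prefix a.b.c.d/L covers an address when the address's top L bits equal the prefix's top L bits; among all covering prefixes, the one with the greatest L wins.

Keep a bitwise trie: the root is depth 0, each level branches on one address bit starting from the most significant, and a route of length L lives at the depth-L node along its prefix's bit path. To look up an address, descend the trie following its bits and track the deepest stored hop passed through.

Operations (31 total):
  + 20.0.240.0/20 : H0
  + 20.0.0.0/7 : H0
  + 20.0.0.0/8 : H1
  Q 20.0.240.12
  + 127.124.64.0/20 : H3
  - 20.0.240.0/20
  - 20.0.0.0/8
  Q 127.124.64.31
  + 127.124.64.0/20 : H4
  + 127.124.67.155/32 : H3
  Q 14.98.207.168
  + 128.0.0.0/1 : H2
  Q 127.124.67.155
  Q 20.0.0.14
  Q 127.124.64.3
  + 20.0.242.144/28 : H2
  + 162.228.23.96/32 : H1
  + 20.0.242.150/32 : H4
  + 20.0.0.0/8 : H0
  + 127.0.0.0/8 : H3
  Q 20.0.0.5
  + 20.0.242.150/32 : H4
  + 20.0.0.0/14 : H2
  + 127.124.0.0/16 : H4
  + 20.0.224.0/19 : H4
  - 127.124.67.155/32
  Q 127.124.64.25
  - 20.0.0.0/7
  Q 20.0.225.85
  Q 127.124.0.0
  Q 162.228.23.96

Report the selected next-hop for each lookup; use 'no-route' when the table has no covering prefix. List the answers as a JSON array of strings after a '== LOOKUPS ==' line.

Process each operation:
  add 20.0.240.0/20 -> H0 at depth 20
  add 20.0.0.0/7 -> H0 at depth 7
  add 20.0.0.0/8 -> H1 at depth 8
  ? 20.0.240.12  path d0:-→d1:-→d2:-→d3:-→d4:-→d5:-→d6:-→d7:H0→d8:H1→d9:-→d10:-→d11:-→d12:-→d13:-→d14:-→d15:-→d16:-→d17:-→d18:-→d19:-→d20:H0  best=H0
  add 127.124.64.0/20 -> H3 at depth 20
  del 20.0.240.0/20 (clear depth 20)
  del 20.0.0.0/8 (clear depth 8)
  ? 127.124.64.31  path d0:-→d1:-→d2:-→d3:-→d4:-→d5:-→d6:-→d7:-→d8:-→d9:-→d10:-→d11:-→d12:-→d13:-→d14:-→d15:-→d16:-→d17:-→d18:-→d19:-→d20:H3  best=H3
  add 127.124.64.0/20 -> H4 at depth 20
  add 127.124.67.155/32 -> H3 at depth 32
  ? 14.98.207.168  path d0:-→d1:-→d2:-→d3:-  best=no-route
  add 128.0.0.0/1 -> H2 at depth 1
  ? 127.124.67.155  path d0:-→d1:-→d2:-→d3:-→d4:-→d5:-→d6:-→d7:-→d8:-→d9:-→d10:-→d11:-→d12:-→d13:-→d14:-→d15:-→d16:-→d17:-→d18:-→d19:-→d20:H4→d21:-→d22:-→d23:-→d24:-→d25:-→d26:-→d27:-→d28:-→d29:-→d30:-→d31:-→d32:H3  best=H3
  ? 20.0.0.14  path d0:-→d1:-→d2:-→d3:-→d4:-→d5:-→d6:-→d7:H0→d8:-→d9:-→d10:-→d11:-→d12:-→d13:-→d14:-→d15:-→d16:-  best=H0
  ? 127.124.64.3  path d0:-→d1:-→d2:-→d3:-→d4:-→d5:-→d6:-→d7:-→d8:-→d9:-→d10:-→d11:-→d12:-→d13:-→d14:-→d15:-→d16:-→d17:-→d18:-→d19:-→d20:H4→d21:-→d22:-  best=H4
  add 20.0.242.144/28 -> H2 at depth 28
  add 162.228.23.96/32 -> H1 at depth 32
  add 20.0.242.150/32 -> H4 at depth 32
  add 20.0.0.0/8 -> H0 at depth 8
  add 127.0.0.0/8 -> H3 at depth 8
  ? 20.0.0.5  path d0:-→d1:-→d2:-→d3:-→d4:-→d5:-→d6:-→d7:H0→d8:H0→d9:-→d10:-→d11:-→d12:-→d13:-→d14:-→d15:-→d16:-  best=H0
  add 20.0.242.150/32 -> H4 at depth 32
  add 20.0.0.0/14 -> H2 at depth 14
  add 127.124.0.0/16 -> H4 at depth 16
  add 20.0.224.0/19 -> H4 at depth 19
  del 127.124.67.155/32 (clear depth 32)
  ? 127.124.64.25  path d0:-→d1:-→d2:-→d3:-→d4:-→d5:-→d6:-→d7:-→d8:H3→d9:-→d10:-→d11:-→d12:-→d13:-→d14:-→d15:-→d16:H4→d17:-→d18:-→d19:-→d20:H4→d21:-→d22:-  best=H4
  del 20.0.0.0/7 (clear depth 7)
  ? 20.0.225.85  path d0:-→d1:-→d2:-→d3:-→d4:-→d5:-→d6:-→d7:-→d8:H0→d9:-→d10:-→d11:-→d12:-→d13:-→d14:H2→d15:-→d16:-→d17:-→d18:-→d19:H4  best=H4
  ? 127.124.0.0  path d0:-→d1:-→d2:-→d3:-→d4:-→d5:-→d6:-→d7:-→d8:H3→d9:-→d10:-→d11:-→d12:-→d13:-→d14:-→d15:-→d16:H4→d17:-  best=H4
  ? 162.228.23.96  path d0:-→d1:H2→d2:-→d3:-→d4:-→d5:-→d6:-→d7:-→d8:-→d9:-→d10:-→d11:-→d12:-→d13:-→d14:-→d15:-→d16:-→d17:-→d18:-→d19:-→d20:-→d21:-→d22:-→d23:-→d24:-→d25:-→d26:-→d27:-→d28:-→d29:-→d30:-→d31:-→d32:H1  best=H1

== LOOKUPS ==
["H0","H3","no-route","H3","H0","H4","H0","H4","H4","H4","H1"]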